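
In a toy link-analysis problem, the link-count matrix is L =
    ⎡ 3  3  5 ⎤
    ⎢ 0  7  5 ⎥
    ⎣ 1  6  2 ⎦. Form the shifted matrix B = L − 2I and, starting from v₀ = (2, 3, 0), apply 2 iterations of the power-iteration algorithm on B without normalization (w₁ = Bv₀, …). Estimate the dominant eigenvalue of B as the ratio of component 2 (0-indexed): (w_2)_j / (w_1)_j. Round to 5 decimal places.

μ ≈ 5.05000

B = L − 2I has rows (1, 3, 5); (0, 5, 5); (1, 6, 0)
w1 = Bv₀ = (11, 15, 20)
w2 = Bw1 = (156, 175, 101)
Ratio: 101/20 = 5.05000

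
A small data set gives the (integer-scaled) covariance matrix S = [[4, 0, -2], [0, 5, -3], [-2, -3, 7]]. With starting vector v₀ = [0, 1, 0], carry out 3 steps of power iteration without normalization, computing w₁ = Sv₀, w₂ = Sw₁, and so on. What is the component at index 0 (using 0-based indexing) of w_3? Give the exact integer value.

w1 = Sv₀ = (4·0 + 0·1 + (-2)·0; 0·0 + 5·1 + (-3)·0; (-2)·0 + (-3)·1 + 7·0) = (0, 5, -3)
w2 = Sw1 = (4·0 + 0·5 + (-2)·(-3); 0·0 + 5·5 + (-3)·(-3); (-2)·0 + (-3)·5 + 7·(-3)) = (6, 34, -36)
w3 = Sw2 = (96, 278, -366)
The requested component of w3 is 96.

96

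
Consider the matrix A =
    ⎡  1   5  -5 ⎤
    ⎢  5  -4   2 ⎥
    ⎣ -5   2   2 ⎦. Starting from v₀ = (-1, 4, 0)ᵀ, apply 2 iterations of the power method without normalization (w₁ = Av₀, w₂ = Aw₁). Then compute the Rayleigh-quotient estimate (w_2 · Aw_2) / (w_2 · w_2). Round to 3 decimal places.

w1 = Av₀ = (19, -21, 13)
w2 = Aw1 = (-151, 205, -111)
Aw2 = (1429, -1797, 943)
w2·Aw2 = (-151)·1429 + 205·(-1797) + (-111)·943 = -688837; w2·w2 = (-151)·(-151) + 205·205 + (-111)·(-111) = 77147
λ ≈ -688837/77147 = -8.929

-8.929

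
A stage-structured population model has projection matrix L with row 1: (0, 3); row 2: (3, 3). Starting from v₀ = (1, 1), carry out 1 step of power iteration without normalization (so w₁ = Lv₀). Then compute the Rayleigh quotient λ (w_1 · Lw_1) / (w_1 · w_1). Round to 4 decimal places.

4.8000

w1 = Lv₀ = (3, 6)
Lw1 = (18, 27)
w1·Lw1 = 3·18 + 6·27 = 216; w1·w1 = 3·3 + 6·6 = 45
λ ≈ 216/45 = 4.8000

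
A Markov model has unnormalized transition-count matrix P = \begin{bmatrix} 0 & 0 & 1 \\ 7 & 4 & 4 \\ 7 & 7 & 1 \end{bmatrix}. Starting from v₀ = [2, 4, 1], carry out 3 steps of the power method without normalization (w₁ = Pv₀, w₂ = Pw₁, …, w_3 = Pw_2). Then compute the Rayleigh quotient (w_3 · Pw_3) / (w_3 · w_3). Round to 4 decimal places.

8.6910

w1 = Pv₀ = (1, 34, 43)
w2 = Pw1 = (43, 315, 288)
w3 = Pw2 = (288, 2713, 2794)
Pw3 = (2794, 24044, 23801)
w3·Pw3 = 288·2794 + 2713·24044 + 2794·23801 = 132536038; w3·w3 = 288·288 + 2713·2713 + 2794·2794 = 15249749
λ ≈ 132536038/15249749 = 8.6910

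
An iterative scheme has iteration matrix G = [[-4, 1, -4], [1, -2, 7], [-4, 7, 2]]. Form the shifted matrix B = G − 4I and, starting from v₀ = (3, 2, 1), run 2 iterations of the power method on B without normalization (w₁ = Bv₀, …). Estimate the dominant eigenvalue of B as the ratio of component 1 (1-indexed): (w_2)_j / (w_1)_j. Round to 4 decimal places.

B = G − 4I has rows (-8, 1, -4); (1, -6, 7); (-4, 7, -2)
w1 = Bv₀ = ((-8)·3 + 1·2 + (-4)·1; 1·3 + (-6)·2 + 7·1; (-4)·3 + 7·2 + (-2)·1) = (-26, -2, 0)
w2 = Bw1 = ((-8)·(-26) + 1·(-2) + (-4)·0; 1·(-26) + (-6)·(-2) + 7·0; (-4)·(-26) + 7·(-2) + (-2)·0) = (206, -14, 90)
Ratio: 206/-26 = -7.9231

-7.9231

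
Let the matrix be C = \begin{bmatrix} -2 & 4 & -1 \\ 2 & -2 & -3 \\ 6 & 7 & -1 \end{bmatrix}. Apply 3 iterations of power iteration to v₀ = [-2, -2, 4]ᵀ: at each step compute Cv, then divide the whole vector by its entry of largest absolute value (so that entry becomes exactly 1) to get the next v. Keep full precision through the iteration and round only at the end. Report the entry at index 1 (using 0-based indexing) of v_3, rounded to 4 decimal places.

0.1366

Cv0 = (-8.00000, -12.00000, -30.00000); divide by -30.00000 → v1 = (0.26667, 0.40000, 1.00000)
Cv1 = (0.06667, -3.26667, 3.40000); divide by 3.40000 → v2 = (0.01961, -0.96078, 1.00000)
Cv2 = (-4.88235, -1.03922, -7.60784); divide by -7.60784 → v3 = (0.64175, 0.13660, 1.00000)
Requested entry of v3: 106/776 = 0.1366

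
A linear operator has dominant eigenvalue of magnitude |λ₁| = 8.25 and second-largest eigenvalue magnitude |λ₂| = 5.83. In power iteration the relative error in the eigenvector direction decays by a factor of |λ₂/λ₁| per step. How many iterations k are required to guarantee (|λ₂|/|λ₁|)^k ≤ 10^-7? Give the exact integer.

47

|λ₂/λ₁| = 5.83/8.25 = 0.70667
Need k ≥ ln(10^-7) / ln(0.70667) = -16.1181 / -0.3472 ≈ 46.424
Smallest integer k satisfying the bound: 47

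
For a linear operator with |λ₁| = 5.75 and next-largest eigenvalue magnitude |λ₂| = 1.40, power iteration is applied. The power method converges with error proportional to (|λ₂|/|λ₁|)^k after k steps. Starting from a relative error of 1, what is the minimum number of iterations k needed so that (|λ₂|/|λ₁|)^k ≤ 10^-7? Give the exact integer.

12

|λ₂/λ₁| = 1.40/5.75 = 0.24348
Need k ≥ ln(10^-7) / ln(0.24348) = -16.1181 / -1.4127 ≈ 11.409
Smallest integer k satisfying the bound: 12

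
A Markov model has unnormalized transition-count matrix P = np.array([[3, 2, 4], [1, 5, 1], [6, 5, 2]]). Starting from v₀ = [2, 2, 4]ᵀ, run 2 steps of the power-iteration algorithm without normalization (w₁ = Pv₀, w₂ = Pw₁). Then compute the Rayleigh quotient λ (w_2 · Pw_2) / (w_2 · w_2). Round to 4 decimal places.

w1 = Pv₀ = (26, 16, 30)
w2 = Pw1 = (230, 136, 296)
Pw2 = (2146, 1206, 2652)
w2·Pw2 = 230·2146 + 136·1206 + 296·2652 = 1442588; w2·w2 = 230·230 + 136·136 + 296·296 = 159012
λ ≈ 1442588/159012 = 9.0722

9.0722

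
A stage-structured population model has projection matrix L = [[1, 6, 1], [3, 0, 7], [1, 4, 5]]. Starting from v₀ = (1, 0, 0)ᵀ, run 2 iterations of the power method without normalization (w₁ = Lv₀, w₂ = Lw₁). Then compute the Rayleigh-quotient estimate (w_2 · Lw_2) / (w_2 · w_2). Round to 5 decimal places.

w1 = Lv₀ = (1·1 + 6·0 + 1·0; 3·1 + 0·0 + 7·0; 1·1 + 4·0 + 5·0) = (1, 3, 1)
w2 = Lw1 = (1·1 + 6·3 + 1·1; 3·1 + 0·3 + 7·1; 1·1 + 4·3 + 5·1) = (20, 10, 18)
Lw2 = (98, 186, 150)
w2·Lw2 = 20·98 + 10·186 + 18·150 = 6520; w2·w2 = 20·20 + 10·10 + 18·18 = 824
λ ≈ 6520/824 = 7.91262

λ ≈ 7.91262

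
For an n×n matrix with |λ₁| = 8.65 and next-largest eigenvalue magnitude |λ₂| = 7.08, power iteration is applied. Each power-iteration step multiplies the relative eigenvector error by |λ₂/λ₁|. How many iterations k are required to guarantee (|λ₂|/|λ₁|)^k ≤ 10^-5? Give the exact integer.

58

|λ₂/λ₁| = 7.08/8.65 = 0.81850
Need k ≥ ln(10^-5) / ln(0.81850) = -11.5129 / -0.2003 ≈ 57.483
Smallest integer k satisfying the bound: 58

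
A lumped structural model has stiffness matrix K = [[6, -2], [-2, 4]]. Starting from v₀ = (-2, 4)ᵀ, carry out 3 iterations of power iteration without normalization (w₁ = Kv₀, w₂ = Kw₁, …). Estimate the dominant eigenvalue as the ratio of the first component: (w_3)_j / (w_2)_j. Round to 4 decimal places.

w1 = Kv₀ = (6·(-2) + (-2)·4; (-2)·(-2) + 4·4) = (-20, 20)
w2 = Kw1 = (6·(-20) + (-2)·20; (-2)·(-20) + 4·20) = (-160, 120)
w3 = Kw2 = (-1200, 800)
Ratio at component: -1200 / -160 = 7.5000

7.5000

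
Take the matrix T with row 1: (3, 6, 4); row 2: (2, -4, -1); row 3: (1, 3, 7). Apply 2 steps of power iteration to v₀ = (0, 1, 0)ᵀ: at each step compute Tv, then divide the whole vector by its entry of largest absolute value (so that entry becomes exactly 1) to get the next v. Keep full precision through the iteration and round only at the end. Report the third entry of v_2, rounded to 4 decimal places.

Tv0 = (6.00000, -4.00000, 3.00000); divide by 6.00000 → v1 = (1.00000, -0.66667, 0.50000)
Tv1 = (1.00000, 4.16667, 2.50000); divide by 4.16667 → v2 = (0.24000, 1.00000, 0.60000)
Requested entry of v2: 15/25 = 0.6000

0.6000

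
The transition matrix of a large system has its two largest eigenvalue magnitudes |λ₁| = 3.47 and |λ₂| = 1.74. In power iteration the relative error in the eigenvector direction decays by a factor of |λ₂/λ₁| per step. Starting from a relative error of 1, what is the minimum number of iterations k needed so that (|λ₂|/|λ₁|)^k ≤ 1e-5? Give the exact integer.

17

|λ₂/λ₁| = 1.74/3.47 = 0.50144
Need k ≥ ln(1e-5) / ln(0.50144) = -11.5129 / -0.6903 ≈ 16.679
Smallest integer k satisfying the bound: 17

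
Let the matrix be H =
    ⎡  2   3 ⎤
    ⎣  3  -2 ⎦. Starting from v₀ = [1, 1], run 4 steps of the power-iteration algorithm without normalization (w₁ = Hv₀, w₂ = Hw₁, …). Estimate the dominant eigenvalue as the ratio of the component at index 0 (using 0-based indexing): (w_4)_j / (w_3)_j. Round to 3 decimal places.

w1 = Hv₀ = (2·1 + 3·1; 3·1 + (-2)·1) = (5, 1)
w2 = Hw1 = (2·5 + 3·1; 3·5 + (-2)·1) = (13, 13)
w3 = Hw2 = (65, 13)
w4 = Hw3 = (169, 169)
Ratio at component: 169 / 65 = 2.600

2.600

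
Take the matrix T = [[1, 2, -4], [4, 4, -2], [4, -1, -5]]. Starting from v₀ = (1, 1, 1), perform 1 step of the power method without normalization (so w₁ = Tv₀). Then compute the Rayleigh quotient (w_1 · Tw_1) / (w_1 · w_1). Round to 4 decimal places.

w1 = Tv₀ = (-1, 6, -2)
Tw1 = (19, 24, 0)
w1·Tw1 = (-1)·19 + 6·24 + (-2)·0 = 125; w1·w1 = (-1)·(-1) + 6·6 + (-2)·(-2) = 41
λ ≈ 125/41 = 3.0488

λ ≈ 3.0488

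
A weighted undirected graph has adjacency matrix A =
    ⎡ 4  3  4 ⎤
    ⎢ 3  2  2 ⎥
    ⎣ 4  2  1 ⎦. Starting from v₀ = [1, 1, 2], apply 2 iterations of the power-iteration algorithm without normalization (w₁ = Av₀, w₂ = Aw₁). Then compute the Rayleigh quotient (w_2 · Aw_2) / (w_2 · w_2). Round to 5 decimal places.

λ ≈ 8.70480

w1 = Av₀ = (4·1 + 3·1 + 4·2; 3·1 + 2·1 + 2·2; 4·1 + 2·1 + 1·2) = (15, 9, 8)
w2 = Aw1 = (4·15 + 3·9 + 4·8; 3·15 + 2·9 + 2·8; 4·15 + 2·9 + 1·8) = (119, 79, 86)
Aw2 = (1057, 687, 720)
w2·Aw2 = 119·1057 + 79·687 + 86·720 = 241976; w2·w2 = 119·119 + 79·79 + 86·86 = 27798
λ ≈ 241976/27798 = 8.70480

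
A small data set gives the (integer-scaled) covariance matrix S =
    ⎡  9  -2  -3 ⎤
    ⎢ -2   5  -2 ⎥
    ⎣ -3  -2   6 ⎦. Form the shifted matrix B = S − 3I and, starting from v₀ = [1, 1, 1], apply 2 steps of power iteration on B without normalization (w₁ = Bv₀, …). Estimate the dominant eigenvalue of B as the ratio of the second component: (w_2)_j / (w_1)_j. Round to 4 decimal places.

μ ≈ 1.0000

B = S − 3I has rows (6, -2, -3); (-2, 2, -2); (-3, -2, 3)
w1 = Bv₀ = (6·1 + (-2)·1 + (-3)·1; (-2)·1 + 2·1 + (-2)·1; (-3)·1 + (-2)·1 + 3·1) = (1, -2, -2)
w2 = Bw1 = (6·1 + (-2)·(-2) + (-3)·(-2); (-2)·1 + 2·(-2) + (-2)·(-2); (-3)·1 + (-2)·(-2) + 3·(-2)) = (16, -2, -5)
Ratio: -2/-2 = 1.0000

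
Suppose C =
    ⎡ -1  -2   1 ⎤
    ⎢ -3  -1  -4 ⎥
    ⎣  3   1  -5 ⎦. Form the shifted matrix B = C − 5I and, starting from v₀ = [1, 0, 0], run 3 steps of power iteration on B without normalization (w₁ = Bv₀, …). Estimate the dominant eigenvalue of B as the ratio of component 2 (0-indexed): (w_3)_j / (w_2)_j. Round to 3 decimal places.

-13.118

B = C − 5I has rows (-6, -2, 1); (-3, -6, -4); (3, 1, -10)
w1 = Bv₀ = ((-6)·1 + (-2)·0 + 1·0; (-3)·1 + (-6)·0 + (-4)·0; 3·1 + 1·0 + (-10)·0) = (-6, -3, 3)
w2 = Bw1 = ((-6)·(-6) + (-2)·(-3) + 1·3; (-3)·(-6) + (-6)·(-3) + (-4)·3; 3·(-6) + 1·(-3) + (-10)·3) = (45, 24, -51)
w3 = Bw2 = (-369, -75, 669)
Ratio: 669/-51 = -13.118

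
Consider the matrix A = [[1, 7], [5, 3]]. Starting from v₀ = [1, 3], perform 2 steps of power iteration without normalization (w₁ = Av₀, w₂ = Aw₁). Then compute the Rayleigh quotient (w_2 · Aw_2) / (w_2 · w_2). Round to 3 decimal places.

8.068

w1 = Av₀ = (22, 14)
w2 = Aw1 = (120, 152)
Aw2 = (1184, 1056)
w2·Aw2 = 120·1184 + 152·1056 = 302592; w2·w2 = 120·120 + 152·152 = 37504
λ ≈ 302592/37504 = 8.068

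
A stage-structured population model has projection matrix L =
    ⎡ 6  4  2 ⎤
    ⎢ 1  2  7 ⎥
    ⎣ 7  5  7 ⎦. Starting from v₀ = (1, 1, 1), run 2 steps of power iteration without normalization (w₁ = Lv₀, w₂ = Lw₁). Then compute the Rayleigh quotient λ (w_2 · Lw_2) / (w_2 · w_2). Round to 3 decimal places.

w1 = Lv₀ = (6·1 + 4·1 + 2·1; 1·1 + 2·1 + 7·1; 7·1 + 5·1 + 7·1) = (12, 10, 19)
w2 = Lw1 = (6·12 + 4·10 + 2·19; 1·12 + 2·10 + 7·19; 7·12 + 5·10 + 7·19) = (150, 165, 267)
Lw2 = (2094, 2349, 3744)
w2·Lw2 = 150·2094 + 165·2349 + 267·3744 = 1701333; w2·w2 = 150·150 + 165·165 + 267·267 = 121014
λ ≈ 1701333/121014 = 14.059

λ ≈ 14.059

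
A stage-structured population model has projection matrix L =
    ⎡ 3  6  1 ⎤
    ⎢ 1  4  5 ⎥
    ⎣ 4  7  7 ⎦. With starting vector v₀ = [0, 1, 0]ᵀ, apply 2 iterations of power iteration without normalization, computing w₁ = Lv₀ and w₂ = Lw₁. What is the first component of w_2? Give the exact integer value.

49

w1 = Lv₀ = (3·0 + 6·1 + 1·0; 1·0 + 4·1 + 5·0; 4·0 + 7·1 + 7·0) = (6, 4, 7)
w2 = Lw1 = (3·6 + 6·4 + 1·7; 1·6 + 4·4 + 5·7; 4·6 + 7·4 + 7·7) = (49, 57, 101)
The requested component of w2 is 49.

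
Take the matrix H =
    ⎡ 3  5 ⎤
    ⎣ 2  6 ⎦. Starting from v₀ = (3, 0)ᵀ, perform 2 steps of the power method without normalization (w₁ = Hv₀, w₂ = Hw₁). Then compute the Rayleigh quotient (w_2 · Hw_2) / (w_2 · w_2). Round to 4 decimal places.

λ ≈ 7.9139

w1 = Hv₀ = (9, 6)
w2 = Hw1 = (57, 54)
Hw2 = (441, 438)
w2·Hw2 = 57·441 + 54·438 = 48789; w2·w2 = 57·57 + 54·54 = 6165
λ ≈ 48789/6165 = 7.9139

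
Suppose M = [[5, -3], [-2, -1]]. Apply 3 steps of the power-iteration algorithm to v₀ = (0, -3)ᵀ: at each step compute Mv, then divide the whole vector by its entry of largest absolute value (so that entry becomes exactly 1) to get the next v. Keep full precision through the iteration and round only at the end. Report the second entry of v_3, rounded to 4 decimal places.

Mv0 = (9.00000, 3.00000); divide by 9.00000 → v1 = (1.00000, 0.33333)
Mv1 = (4.00000, -2.33333); divide by 4.00000 → v2 = (1.00000, -0.58333)
Mv2 = (6.75000, -1.41667); divide by 6.75000 → v3 = (1.00000, -0.20988)
Requested entry of v3: -51/243 = -0.2099

-0.2099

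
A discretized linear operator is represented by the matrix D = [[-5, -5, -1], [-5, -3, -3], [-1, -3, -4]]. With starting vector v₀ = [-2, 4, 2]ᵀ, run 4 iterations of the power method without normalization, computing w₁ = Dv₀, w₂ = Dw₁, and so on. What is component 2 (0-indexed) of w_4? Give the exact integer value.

w1 = Dv₀ = ((-5)·(-2) + (-5)·4 + (-1)·2; (-5)·(-2) + (-3)·4 + (-3)·2; (-1)·(-2) + (-3)·4 + (-4)·2) = (-12, -8, -18)
w2 = Dw1 = ((-5)·(-12) + (-5)·(-8) + (-1)·(-18); (-5)·(-12) + (-3)·(-8) + (-3)·(-18); (-1)·(-12) + (-3)·(-8) + (-4)·(-18)) = (118, 138, 108)
w3 = Dw2 = (-1388, -1328, -964)
w4 = Dw3 = (14544, 13816, 9228)
The requested component of w4 is 9228.

9228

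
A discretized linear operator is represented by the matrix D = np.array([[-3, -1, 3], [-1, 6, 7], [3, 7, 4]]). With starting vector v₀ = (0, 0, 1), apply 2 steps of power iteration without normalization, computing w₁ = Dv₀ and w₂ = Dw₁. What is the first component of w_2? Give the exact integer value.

-4

w1 = Dv₀ = ((-3)·0 + (-1)·0 + 3·1; (-1)·0 + 6·0 + 7·1; 3·0 + 7·0 + 4·1) = (3, 7, 4)
w2 = Dw1 = ((-3)·3 + (-1)·7 + 3·4; (-1)·3 + 6·7 + 7·4; 3·3 + 7·7 + 4·4) = (-4, 67, 74)
The requested component of w2 is -4.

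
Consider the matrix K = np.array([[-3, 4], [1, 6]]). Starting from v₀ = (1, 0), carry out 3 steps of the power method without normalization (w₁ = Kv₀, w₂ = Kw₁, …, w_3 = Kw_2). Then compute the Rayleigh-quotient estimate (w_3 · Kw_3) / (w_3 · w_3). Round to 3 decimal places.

w1 = Kv₀ = (-3, 1)
w2 = Kw1 = (13, 3)
w3 = Kw2 = (-27, 31)
Kw3 = (205, 159)
w3·Kw3 = (-27)·205 + 31·159 = -606; w3·w3 = (-27)·(-27) + 31·31 = 1690
λ ≈ -606/1690 = -0.359

λ ≈ -0.359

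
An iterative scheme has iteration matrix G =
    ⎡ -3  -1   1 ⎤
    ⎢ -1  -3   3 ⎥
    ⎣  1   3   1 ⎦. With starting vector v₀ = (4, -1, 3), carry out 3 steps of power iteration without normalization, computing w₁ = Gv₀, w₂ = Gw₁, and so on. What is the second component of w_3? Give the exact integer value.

52

w1 = Gv₀ = (-8, 8, 4)
w2 = Gw1 = (20, -4, 20)
w3 = Gw2 = (-36, 52, 28)
The requested component of w3 is 52.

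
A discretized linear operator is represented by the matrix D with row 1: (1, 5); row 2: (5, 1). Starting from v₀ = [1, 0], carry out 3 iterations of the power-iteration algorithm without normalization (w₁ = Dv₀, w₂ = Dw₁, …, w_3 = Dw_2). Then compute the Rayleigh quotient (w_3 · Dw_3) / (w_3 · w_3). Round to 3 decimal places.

w1 = Dv₀ = (1, 5)
w2 = Dw1 = (26, 10)
w3 = Dw2 = (76, 140)
Dw3 = (776, 520)
w3·Dw3 = 76·776 + 140·520 = 131776; w3·w3 = 76·76 + 140·140 = 25376
λ ≈ 131776/25376 = 5.193

5.193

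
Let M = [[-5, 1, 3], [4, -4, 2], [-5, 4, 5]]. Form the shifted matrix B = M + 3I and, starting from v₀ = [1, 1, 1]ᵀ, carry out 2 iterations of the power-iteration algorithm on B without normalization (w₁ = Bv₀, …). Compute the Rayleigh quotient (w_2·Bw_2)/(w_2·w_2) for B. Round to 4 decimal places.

μ ≈ 7.6602

B = M + 3I has rows (-2, 1, 3); (4, -1, 2); (-5, 4, 8)
w1 = Bv₀ = (2, 5, 7)
w2 = Bw1 = (22, 17, 66)
Bw2 = (171, 203, 486)
w2·Bw2 = 39289; w2·w2 = 5129; μ ≈ 39289/5129 = 7.6602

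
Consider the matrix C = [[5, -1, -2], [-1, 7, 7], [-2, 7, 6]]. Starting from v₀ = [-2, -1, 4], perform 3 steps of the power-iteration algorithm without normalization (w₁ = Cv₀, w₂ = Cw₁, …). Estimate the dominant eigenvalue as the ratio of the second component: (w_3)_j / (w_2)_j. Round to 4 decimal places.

w1 = Cv₀ = (5·(-2) + (-1)·(-1) + (-2)·4; (-1)·(-2) + 7·(-1) + 7·4; (-2)·(-2) + 7·(-1) + 6·4) = (-17, 23, 21)
w2 = Cw1 = (5·(-17) + (-1)·23 + (-2)·21; (-1)·(-17) + 7·23 + 7·21; (-2)·(-17) + 7·23 + 6·21) = (-150, 325, 321)
w3 = Cw2 = (-1717, 4672, 4501)
Ratio at component: 4672 / 325 = 14.3754

λ ≈ 14.3754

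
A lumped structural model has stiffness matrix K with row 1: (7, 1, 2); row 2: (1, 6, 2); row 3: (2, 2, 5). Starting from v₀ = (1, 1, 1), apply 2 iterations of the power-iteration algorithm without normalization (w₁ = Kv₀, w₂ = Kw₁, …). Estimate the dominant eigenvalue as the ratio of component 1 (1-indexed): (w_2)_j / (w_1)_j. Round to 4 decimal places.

w1 = Kv₀ = (7·1 + 1·1 + 2·1; 1·1 + 6·1 + 2·1; 2·1 + 2·1 + 5·1) = (10, 9, 9)
w2 = Kw1 = (7·10 + 1·9 + 2·9; 1·10 + 6·9 + 2·9; 2·10 + 2·9 + 5·9) = (97, 82, 83)
Ratio at component: 97 / 10 = 9.7000

9.7000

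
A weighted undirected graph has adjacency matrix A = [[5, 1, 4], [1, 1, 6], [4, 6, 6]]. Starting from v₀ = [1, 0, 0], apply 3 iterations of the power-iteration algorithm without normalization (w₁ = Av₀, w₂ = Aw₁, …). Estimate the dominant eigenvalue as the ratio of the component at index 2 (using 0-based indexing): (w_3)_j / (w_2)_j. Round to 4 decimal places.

λ ≈ 12.9600

w1 = Av₀ = (5, 1, 4)
w2 = Aw1 = (42, 30, 50)
w3 = Aw2 = (440, 372, 648)
Ratio at component: 648 / 50 = 12.9600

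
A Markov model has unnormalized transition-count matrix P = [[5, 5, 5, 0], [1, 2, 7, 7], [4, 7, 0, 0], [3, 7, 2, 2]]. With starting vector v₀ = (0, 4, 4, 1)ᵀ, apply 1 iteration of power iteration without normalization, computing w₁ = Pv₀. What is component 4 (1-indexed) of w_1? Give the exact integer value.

w1 = Pv₀ = (40, 43, 28, 38)
The requested component of w1 is 38.

38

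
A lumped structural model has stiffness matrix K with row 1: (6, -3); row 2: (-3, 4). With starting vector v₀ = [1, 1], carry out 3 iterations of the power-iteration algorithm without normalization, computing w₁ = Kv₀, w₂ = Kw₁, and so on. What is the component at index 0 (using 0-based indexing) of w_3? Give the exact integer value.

105

w1 = Kv₀ = (3, 1)
w2 = Kw1 = (15, -5)
w3 = Kw2 = (105, -65)
The requested component of w3 is 105.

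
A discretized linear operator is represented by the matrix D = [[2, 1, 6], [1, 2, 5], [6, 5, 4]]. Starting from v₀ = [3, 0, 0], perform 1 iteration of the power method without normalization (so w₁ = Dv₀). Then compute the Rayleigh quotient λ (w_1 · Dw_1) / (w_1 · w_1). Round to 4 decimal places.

8.8293

w1 = Dv₀ = (6, 3, 18)
Dw1 = (123, 102, 123)
w1·Dw1 = 6·123 + 3·102 + 18·123 = 3258; w1·w1 = 6·6 + 3·3 + 18·18 = 369
λ ≈ 3258/369 = 8.8293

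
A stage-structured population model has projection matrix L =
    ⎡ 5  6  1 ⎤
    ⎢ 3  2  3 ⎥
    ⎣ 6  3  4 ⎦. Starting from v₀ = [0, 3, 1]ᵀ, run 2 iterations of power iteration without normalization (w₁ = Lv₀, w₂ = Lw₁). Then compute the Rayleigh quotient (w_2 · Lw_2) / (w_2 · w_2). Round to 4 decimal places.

10.7636

w1 = Lv₀ = (5·0 + 6·3 + 1·1; 3·0 + 2·3 + 3·1; 6·0 + 3·3 + 4·1) = (19, 9, 13)
w2 = Lw1 = (5·19 + 6·9 + 1·13; 3·19 + 2·9 + 3·13; 6·19 + 3·9 + 4·13) = (162, 114, 193)
Lw2 = (1687, 1293, 2086)
w2·Lw2 = 162·1687 + 114·1293 + 193·2086 = 823294; w2·w2 = 162·162 + 114·114 + 193·193 = 76489
λ ≈ 823294/76489 = 10.7636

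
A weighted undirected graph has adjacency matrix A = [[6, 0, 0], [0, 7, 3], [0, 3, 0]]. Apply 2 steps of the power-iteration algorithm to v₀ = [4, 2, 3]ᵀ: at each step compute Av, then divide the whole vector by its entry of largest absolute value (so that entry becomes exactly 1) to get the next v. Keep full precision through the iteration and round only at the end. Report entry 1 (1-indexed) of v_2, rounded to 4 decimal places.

Av0 = (24.00000, 23.00000, 6.00000); divide by 24.00000 → v1 = (1.00000, 0.95833, 0.25000)
Av1 = (6.00000, 7.45833, 2.87500); divide by 7.45833 → v2 = (0.80447, 1.00000, 0.38547)
Requested entry of v2: 144/179 = 0.8045

0.8045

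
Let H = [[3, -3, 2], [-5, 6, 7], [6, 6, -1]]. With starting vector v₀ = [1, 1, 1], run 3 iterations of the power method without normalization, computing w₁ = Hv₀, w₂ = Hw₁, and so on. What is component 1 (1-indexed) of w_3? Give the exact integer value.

-235

w1 = Hv₀ = (2, 8, 11)
w2 = Hw1 = (4, 115, 49)
w3 = Hw2 = (-235, 1013, 665)
The requested component of w3 is -235.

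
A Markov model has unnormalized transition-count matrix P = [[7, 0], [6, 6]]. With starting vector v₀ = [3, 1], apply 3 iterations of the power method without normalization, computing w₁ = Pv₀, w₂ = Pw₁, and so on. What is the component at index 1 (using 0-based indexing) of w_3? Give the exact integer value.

2502

w1 = Pv₀ = (7·3 + 0·1; 6·3 + 6·1) = (21, 24)
w2 = Pw1 = (7·21 + 0·24; 6·21 + 6·24) = (147, 270)
w3 = Pw2 = (1029, 2502)
The requested component of w3 is 2502.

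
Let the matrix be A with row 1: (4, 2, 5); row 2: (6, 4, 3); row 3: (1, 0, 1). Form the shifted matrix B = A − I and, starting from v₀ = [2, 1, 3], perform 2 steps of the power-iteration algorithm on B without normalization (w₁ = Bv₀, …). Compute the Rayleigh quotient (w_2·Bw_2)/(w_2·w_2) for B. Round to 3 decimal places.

B = A − I has rows (3, 2, 5); (6, 3, 3); (1, 0, 0)
w1 = Bv₀ = (3·2 + 2·1 + 5·3; 6·2 + 3·1 + 3·3; 1·2 + 0·1 + 0·3) = (23, 24, 2)
w2 = Bw1 = (3·23 + 2·24 + 5·2; 6·23 + 3·24 + 3·2; 1·23 + 0·24 + 0·2) = (127, 216, 23)
Bw2 = (928, 1479, 127)
w2·Bw2 = 440241; w2·w2 = 63314; μ ≈ 440241/63314 = 6.953

6.953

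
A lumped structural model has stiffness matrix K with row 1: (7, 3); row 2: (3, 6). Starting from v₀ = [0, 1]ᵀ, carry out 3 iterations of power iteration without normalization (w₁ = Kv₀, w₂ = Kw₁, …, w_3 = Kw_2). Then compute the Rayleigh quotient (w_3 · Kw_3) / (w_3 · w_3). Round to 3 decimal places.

λ ≈ 9.522

w1 = Kv₀ = (7·0 + 3·1; 3·0 + 6·1) = (3, 6)
w2 = Kw1 = (7·3 + 3·6; 3·3 + 6·6) = (39, 45)
w3 = Kw2 = (408, 387)
Kw3 = (4017, 3546)
w3·Kw3 = 408·4017 + 387·3546 = 3011238; w3·w3 = 408·408 + 387·387 = 316233
λ ≈ 3011238/316233 = 9.522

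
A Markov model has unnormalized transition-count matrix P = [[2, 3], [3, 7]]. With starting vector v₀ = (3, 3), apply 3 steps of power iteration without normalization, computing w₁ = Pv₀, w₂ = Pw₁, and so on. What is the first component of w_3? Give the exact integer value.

w1 = Pv₀ = (2·3 + 3·3; 3·3 + 7·3) = (15, 30)
w2 = Pw1 = (2·15 + 3·30; 3·15 + 7·30) = (120, 255)
w3 = Pw2 = (1005, 2145)
The requested component of w3 is 1005.

1005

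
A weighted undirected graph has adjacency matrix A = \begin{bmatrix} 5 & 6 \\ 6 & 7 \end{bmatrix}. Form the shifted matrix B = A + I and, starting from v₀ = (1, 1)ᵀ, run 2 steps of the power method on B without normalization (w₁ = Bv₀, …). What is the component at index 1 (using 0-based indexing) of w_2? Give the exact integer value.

B = A + I has rows (6, 6); (6, 8)
w1 = Bv₀ = (6·1 + 6·1; 6·1 + 8·1) = (12, 14)
w2 = Bw1 = (6·12 + 6·14; 6·12 + 8·14) = (156, 184)
Requested component of w2: 184

184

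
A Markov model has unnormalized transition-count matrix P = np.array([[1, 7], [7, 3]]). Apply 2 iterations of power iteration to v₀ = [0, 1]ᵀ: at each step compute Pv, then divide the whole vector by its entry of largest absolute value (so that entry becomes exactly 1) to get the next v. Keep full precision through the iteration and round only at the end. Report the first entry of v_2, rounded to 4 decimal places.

0.4828

Pv0 = (7.00000, 3.00000); divide by 7.00000 → v1 = (1.00000, 0.42857)
Pv1 = (4.00000, 8.28571); divide by 8.28571 → v2 = (0.48276, 1.00000)
Requested entry of v2: 28/58 = 0.4828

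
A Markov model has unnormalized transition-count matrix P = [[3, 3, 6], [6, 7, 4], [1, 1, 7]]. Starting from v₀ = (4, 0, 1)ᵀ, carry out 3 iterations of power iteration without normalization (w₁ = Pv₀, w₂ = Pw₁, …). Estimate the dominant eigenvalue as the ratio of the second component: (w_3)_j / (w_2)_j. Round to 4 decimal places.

11.9310

w1 = Pv₀ = (3·4 + 3·0 + 6·1; 6·4 + 7·0 + 4·1; 1·4 + 1·0 + 7·1) = (18, 28, 11)
w2 = Pw1 = (3·18 + 3·28 + 6·11; 6·18 + 7·28 + 4·11; 1·18 + 1·28 + 7·11) = (204, 348, 123)
w3 = Pw2 = (2394, 4152, 1413)
Ratio at component: 4152 / 348 = 11.9310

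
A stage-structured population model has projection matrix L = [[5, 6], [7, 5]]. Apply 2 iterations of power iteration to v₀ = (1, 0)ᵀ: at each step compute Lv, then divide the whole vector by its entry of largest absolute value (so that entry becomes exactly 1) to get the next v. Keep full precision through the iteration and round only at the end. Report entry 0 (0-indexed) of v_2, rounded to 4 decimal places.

Lv0 = (5.00000, 7.00000); divide by 7.00000 → v1 = (0.71429, 1.00000)
Lv1 = (9.57143, 10.00000); divide by 10.00000 → v2 = (0.95714, 1.00000)
Requested entry of v2: 67/70 = 0.9571

0.9571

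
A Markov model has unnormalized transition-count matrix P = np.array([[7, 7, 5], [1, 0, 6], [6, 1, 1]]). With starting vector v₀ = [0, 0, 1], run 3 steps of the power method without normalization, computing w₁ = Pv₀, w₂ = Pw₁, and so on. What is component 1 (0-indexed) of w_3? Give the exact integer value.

w1 = Pv₀ = (7·0 + 7·0 + 5·1; 1·0 + 0·0 + 6·1; 6·0 + 1·0 + 1·1) = (5, 6, 1)
w2 = Pw1 = (7·5 + 7·6 + 5·1; 1·5 + 0·6 + 6·1; 6·5 + 1·6 + 1·1) = (82, 11, 37)
w3 = Pw2 = (836, 304, 540)
The requested component of w3 is 304.

304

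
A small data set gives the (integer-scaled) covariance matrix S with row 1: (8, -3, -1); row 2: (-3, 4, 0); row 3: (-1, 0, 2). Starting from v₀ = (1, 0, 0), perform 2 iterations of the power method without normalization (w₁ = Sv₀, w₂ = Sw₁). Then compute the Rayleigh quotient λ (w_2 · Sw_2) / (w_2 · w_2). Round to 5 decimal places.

9.69965

w1 = Sv₀ = (8·1 + (-3)·0 + (-1)·0; (-3)·1 + 4·0 + 0·0; (-1)·1 + 0·0 + 2·0) = (8, -3, -1)
w2 = Sw1 = (8·8 + (-3)·(-3) + (-1)·(-1); (-3)·8 + 4·(-3) + 0·(-1); (-1)·8 + 0·(-3) + 2·(-1)) = (74, -36, -10)
Sw2 = (710, -366, -94)
w2·Sw2 = 74·710 + (-36)·(-366) + (-10)·(-94) = 66656; w2·w2 = 74·74 + (-36)·(-36) + (-10)·(-10) = 6872
λ ≈ 66656/6872 = 9.69965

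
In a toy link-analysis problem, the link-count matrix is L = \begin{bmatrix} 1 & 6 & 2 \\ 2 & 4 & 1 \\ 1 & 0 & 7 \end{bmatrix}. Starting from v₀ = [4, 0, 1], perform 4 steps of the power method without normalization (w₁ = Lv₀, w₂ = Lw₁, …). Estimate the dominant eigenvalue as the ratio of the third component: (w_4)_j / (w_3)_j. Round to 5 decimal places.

7.90799

w1 = Lv₀ = (1·4 + 6·0 + 2·1; 2·4 + 4·0 + 1·1; 1·4 + 0·0 + 7·1) = (6, 9, 11)
w2 = Lw1 = (1·6 + 6·9 + 2·11; 2·6 + 4·9 + 1·11; 1·6 + 0·9 + 7·11) = (82, 59, 83)
w3 = Lw2 = (602, 483, 663)
w4 = Lw3 = (4826, 3799, 5243)
Ratio at component: 5243 / 663 = 7.90799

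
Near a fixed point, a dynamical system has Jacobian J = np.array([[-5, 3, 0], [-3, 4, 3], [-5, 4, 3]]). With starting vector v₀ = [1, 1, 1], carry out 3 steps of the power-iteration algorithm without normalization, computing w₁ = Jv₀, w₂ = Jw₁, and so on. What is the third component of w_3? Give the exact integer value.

98

w1 = Jv₀ = (-2, 4, 2)
w2 = Jw1 = (22, 28, 32)
w3 = Jw2 = (-26, 142, 98)
The requested component of w3 is 98.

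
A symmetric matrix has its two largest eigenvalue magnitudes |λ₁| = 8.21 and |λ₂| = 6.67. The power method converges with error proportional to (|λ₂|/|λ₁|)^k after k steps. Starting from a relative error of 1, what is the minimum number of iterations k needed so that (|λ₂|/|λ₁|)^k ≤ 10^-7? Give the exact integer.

|λ₂/λ₁| = 6.67/8.21 = 0.81242
Need k ≥ ln(10^-7) / ln(0.81242) = -16.1181 / -0.2077 ≈ 77.590
Smallest integer k satisfying the bound: 78

78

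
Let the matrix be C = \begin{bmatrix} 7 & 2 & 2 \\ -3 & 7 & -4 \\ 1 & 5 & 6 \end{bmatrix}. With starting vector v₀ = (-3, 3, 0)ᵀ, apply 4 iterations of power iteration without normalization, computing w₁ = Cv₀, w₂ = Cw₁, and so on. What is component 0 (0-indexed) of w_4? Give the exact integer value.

w1 = Cv₀ = (-15, 30, 12)
w2 = Cw1 = (-21, 207, 207)
w3 = Cw2 = (681, 684, 2256)
w4 = Cw3 = (10647, -6279, 17637)
The requested component of w4 is 10647.

10647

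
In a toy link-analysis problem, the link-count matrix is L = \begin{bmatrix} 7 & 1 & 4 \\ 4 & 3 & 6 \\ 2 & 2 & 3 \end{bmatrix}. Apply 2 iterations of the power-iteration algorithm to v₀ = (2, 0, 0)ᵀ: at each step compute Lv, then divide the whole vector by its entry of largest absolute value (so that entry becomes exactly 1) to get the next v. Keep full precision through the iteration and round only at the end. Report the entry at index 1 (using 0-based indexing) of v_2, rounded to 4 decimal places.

0.8525

Lv0 = (14.00000, 8.00000, 4.00000); divide by 14.00000 → v1 = (1.00000, 0.57143, 0.28571)
Lv1 = (8.71429, 7.42857, 4.00000); divide by 8.71429 → v2 = (1.00000, 0.85246, 0.45902)
Requested entry of v2: 104/122 = 0.8525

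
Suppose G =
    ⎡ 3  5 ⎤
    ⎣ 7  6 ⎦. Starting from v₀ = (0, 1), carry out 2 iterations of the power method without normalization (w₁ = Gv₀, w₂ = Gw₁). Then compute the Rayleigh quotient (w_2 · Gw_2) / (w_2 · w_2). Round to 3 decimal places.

w1 = Gv₀ = (5, 6)
w2 = Gw1 = (45, 71)
Gw2 = (490, 741)
w2·Gw2 = 45·490 + 71·741 = 74661; w2·w2 = 45·45 + 71·71 = 7066
λ ≈ 74661/7066 = 10.566

λ ≈ 10.566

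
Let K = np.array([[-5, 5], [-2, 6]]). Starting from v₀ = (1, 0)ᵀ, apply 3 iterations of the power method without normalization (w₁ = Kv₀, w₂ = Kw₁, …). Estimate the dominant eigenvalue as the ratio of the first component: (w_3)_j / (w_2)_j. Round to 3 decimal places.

w1 = Kv₀ = (-5, -2)
w2 = Kw1 = (15, -2)
w3 = Kw2 = (-85, -42)
Ratio at component: -85 / 15 = -5.667

λ ≈ -5.667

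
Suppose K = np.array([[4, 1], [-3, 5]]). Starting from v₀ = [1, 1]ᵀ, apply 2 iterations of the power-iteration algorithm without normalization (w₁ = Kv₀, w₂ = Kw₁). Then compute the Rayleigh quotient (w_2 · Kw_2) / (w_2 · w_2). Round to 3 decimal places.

w1 = Kv₀ = (5, 2)
w2 = Kw1 = (22, -5)
Kw2 = (83, -91)
w2·Kw2 = 22·83 + (-5)·(-91) = 2281; w2·w2 = 22·22 + (-5)·(-5) = 509
λ ≈ 2281/509 = 4.481

λ ≈ 4.481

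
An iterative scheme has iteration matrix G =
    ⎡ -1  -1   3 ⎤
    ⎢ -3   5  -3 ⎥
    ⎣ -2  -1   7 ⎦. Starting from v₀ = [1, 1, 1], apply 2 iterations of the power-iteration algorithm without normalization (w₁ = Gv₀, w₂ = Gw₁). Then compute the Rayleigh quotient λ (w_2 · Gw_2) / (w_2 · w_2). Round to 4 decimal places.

8.1720

w1 = Gv₀ = ((-1)·1 + (-1)·1 + 3·1; (-3)·1 + 5·1 + (-3)·1; (-2)·1 + (-1)·1 + 7·1) = (1, -1, 4)
w2 = Gw1 = ((-1)·1 + (-1)·(-1) + 3·4; (-3)·1 + 5·(-1) + (-3)·4; (-2)·1 + (-1)·(-1) + 7·4) = (12, -20, 27)
Gw2 = (89, -217, 185)
w2·Gw2 = 12·89 + (-20)·(-217) + 27·185 = 10403; w2·w2 = 12·12 + (-20)·(-20) + 27·27 = 1273
λ ≈ 10403/1273 = 8.1720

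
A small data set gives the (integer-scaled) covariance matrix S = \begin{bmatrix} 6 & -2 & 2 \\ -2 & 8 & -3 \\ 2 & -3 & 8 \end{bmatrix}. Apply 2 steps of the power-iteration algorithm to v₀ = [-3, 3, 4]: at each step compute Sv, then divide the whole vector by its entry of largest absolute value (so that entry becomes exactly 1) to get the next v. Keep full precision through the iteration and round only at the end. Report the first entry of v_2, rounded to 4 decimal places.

-0.7840

Sv0 = (-16.00000, 18.00000, 17.00000); divide by 18.00000 → v1 = (-0.88889, 1.00000, 0.94444)
Sv1 = (-5.44444, 6.94444, 2.77778); divide by 6.94444 → v2 = (-0.78400, 1.00000, 0.40000)
Requested entry of v2: -98/125 = -0.7840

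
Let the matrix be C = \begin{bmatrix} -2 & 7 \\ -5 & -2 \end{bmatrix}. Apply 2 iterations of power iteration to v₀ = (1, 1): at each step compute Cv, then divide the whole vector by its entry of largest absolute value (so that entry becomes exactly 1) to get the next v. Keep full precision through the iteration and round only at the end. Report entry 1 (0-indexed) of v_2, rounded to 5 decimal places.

0.18644

Cv0 = (5.000000, -7.000000); divide by -7.000000 → v1 = (-0.714286, 1.000000)
Cv1 = (8.428571, 1.571429); divide by 8.428571 → v2 = (1.000000, 0.186441)
Requested entry of v2: -11/-59 = 0.18644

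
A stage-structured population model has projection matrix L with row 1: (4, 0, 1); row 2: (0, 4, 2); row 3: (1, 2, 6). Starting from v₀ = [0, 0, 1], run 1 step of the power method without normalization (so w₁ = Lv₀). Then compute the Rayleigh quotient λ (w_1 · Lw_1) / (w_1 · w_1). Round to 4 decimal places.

λ ≈ 7.2195

w1 = Lv₀ = (4·0 + 0·0 + 1·1; 0·0 + 4·0 + 2·1; 1·0 + 2·0 + 6·1) = (1, 2, 6)
Lw1 = (10, 20, 41)
w1·Lw1 = 1·10 + 2·20 + 6·41 = 296; w1·w1 = 1·1 + 2·2 + 6·6 = 41
λ ≈ 296/41 = 7.2195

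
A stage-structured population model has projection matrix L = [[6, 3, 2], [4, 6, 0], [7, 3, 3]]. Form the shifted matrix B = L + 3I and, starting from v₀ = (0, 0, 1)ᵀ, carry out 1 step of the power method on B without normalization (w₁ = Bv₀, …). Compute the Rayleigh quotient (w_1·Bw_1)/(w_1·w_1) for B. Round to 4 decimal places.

B = L + 3I has rows (9, 3, 2); (4, 9, 0); (7, 3, 6)
w1 = Bv₀ = (2, 0, 6)
Bw1 = (30, 8, 50)
w1·Bw1 = 360; w1·w1 = 40; μ ≈ 360/40 = 9.0000

μ ≈ 9.0000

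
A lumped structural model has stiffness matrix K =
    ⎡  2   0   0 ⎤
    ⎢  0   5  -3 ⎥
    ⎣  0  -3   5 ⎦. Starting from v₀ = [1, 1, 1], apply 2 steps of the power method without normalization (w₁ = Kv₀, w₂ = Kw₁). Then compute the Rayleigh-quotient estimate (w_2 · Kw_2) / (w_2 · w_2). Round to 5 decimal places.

w1 = Kv₀ = (2, 2, 2)
w2 = Kw1 = (4, 4, 4)
Kw2 = (8, 8, 8)
w2·Kw2 = 4·8 + 4·8 + 4·8 = 96; w2·w2 = 4·4 + 4·4 + 4·4 = 48
λ ≈ 96/48 = 2.00000

2.00000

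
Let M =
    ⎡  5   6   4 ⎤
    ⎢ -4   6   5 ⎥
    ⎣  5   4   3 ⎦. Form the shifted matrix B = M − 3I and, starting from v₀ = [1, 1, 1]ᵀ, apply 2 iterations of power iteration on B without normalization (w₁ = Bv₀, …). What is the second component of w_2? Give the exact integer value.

B = M − 3I has rows (2, 6, 4); (-4, 3, 5); (5, 4, 0)
w1 = Bv₀ = (2·1 + 6·1 + 4·1; (-4)·1 + 3·1 + 5·1; 5·1 + 4·1 + 0·1) = (12, 4, 9)
w2 = Bw1 = (2·12 + 6·4 + 4·9; (-4)·12 + 3·4 + 5·9; 5·12 + 4·4 + 0·9) = (84, 9, 76)
Requested component of w2: 9

9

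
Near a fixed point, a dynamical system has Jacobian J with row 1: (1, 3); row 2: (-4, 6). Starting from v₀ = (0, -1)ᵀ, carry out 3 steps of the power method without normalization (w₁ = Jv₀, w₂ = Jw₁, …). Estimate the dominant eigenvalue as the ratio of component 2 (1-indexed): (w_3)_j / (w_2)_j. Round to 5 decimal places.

λ ≈ 2.50000

w1 = Jv₀ = (1·0 + 3·(-1); (-4)·0 + 6·(-1)) = (-3, -6)
w2 = Jw1 = (1·(-3) + 3·(-6); (-4)·(-3) + 6·(-6)) = (-21, -24)
w3 = Jw2 = (-93, -60)
Ratio at component: -60 / -24 = 2.50000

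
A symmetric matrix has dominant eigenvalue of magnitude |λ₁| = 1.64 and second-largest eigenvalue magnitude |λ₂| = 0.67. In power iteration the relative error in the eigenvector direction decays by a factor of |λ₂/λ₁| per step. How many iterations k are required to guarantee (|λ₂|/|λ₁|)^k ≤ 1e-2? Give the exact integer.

|λ₂/λ₁| = 0.67/1.64 = 0.40854
Need k ≥ ln(1e-2) / ln(0.40854) = -4.6052 / -0.8952 ≈ 5.144
Smallest integer k satisfying the bound: 6

6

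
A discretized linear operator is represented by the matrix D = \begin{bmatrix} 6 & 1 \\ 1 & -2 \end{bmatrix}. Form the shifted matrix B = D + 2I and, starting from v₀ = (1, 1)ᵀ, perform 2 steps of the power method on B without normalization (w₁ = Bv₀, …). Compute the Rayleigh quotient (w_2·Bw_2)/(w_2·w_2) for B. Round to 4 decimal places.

8.1231

B = D + 2I has rows (8, 1); (1, 0)
w1 = Bv₀ = (8·1 + 1·1; 1·1 + 0·1) = (9, 1)
w2 = Bw1 = (8·9 + 1·1; 1·9 + 0·1) = (73, 9)
Bw2 = (593, 73)
w2·Bw2 = 43946; w2·w2 = 5410; μ ≈ 43946/5410 = 8.1231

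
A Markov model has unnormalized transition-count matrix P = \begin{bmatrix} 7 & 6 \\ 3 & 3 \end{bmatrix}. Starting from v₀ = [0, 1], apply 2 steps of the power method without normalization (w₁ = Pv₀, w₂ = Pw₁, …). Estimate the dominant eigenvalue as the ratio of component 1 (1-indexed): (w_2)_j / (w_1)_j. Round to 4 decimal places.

λ ≈ 10.0000

w1 = Pv₀ = (7·0 + 6·1; 3·0 + 3·1) = (6, 3)
w2 = Pw1 = (7·6 + 6·3; 3·6 + 3·3) = (60, 27)
Ratio at component: 60 / 6 = 10.0000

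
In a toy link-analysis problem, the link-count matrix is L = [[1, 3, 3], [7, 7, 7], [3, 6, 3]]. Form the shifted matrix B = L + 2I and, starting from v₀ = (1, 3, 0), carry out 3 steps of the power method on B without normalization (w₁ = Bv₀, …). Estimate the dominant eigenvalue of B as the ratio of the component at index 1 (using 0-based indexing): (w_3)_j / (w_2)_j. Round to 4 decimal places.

μ ≈ 16.1173

B = L + 2I has rows (3, 3, 3); (7, 9, 7); (3, 6, 5)
w1 = Bv₀ = (3·1 + 3·3 + 3·0; 7·1 + 9·3 + 7·0; 3·1 + 6·3 + 5·0) = (12, 34, 21)
w2 = Bw1 = (3·12 + 3·34 + 3·21; 7·12 + 9·34 + 7·21; 3·12 + 6·34 + 5·21) = (201, 537, 345)
w3 = Bw2 = (3249, 8655, 5550)
Ratio: 8655/537 = 16.1173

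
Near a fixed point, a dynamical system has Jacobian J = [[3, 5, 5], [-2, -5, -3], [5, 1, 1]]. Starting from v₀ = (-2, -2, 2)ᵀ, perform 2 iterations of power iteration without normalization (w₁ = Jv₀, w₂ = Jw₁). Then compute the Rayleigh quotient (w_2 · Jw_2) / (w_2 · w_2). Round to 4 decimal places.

λ ≈ 6.7748

w1 = Jv₀ = (-6, 8, -10)
w2 = Jw1 = (-28, 2, -32)
Jw2 = (-234, 142, -170)
w2·Jw2 = (-28)·(-234) + 2·142 + (-32)·(-170) = 12276; w2·w2 = (-28)·(-28) + 2·2 + (-32)·(-32) = 1812
λ ≈ 12276/1812 = 6.7748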